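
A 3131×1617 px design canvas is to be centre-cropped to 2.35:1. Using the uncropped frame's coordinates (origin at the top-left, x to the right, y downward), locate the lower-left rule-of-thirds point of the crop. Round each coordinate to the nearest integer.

x = 1044 px, y = 1031 px

3131/1617 < 2.35/1, so the 2.35:1 crop keeps the full width 3131 and trims height to 3131 × 1/2.35 = 1332.34 px.
Top offset = (1617 − 1332.34)/2 = 142.33 px; left offset = 0.
Lower-left is one-third across and two-thirds down within the crop:
x = 0.00 + 1 × 3131.00/3 ≈ 1044; y = 142.33 + 2 × 1332.34/3 ≈ 1031.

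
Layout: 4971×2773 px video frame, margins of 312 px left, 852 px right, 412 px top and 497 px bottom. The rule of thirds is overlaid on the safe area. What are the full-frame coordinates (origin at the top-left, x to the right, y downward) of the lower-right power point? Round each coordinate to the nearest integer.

Content width = 4971 − 312 − 852 = 3807 px; content height = 2773 − 412 − 497 = 1864 px.
Lower-right is two-thirds across and two-thirds down within the safe area.
x = 312 + 2 × 3807/3 = 312 + 2538.00 ≈ 2850
y = 412 + 2 × 1864/3 = 412 + 1242.67 ≈ 1655

x = 2850 px, y = 1655 px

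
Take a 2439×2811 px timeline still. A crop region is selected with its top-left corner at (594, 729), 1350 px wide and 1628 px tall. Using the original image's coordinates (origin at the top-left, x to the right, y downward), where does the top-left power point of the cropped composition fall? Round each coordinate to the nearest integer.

x = 1044 px, y = 1272 px

One third of the crop width 1350 is 450.00 px.
One third of the crop height 1628 is 542.67 px.
The top-left point is one-third across and one-third down within the crop:
x = 594 + 1 × 450.00 ≈ 1044; y = 729 + 1 × 542.67 ≈ 1272.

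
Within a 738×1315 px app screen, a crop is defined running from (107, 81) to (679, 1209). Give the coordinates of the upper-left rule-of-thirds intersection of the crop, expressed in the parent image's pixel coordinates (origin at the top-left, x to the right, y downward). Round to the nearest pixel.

x = 298 px, y = 457 px

Crop width = 679 − 107 = 572 px; one third is 190.67 px.
Crop height = 1209 − 81 = 1128 px; one third is 376.00 px.
The upper-left point is one-third across and one-third down within the crop:
x = 107 + 1 × 190.67 ≈ 298; y = 81 + 1 × 376.00 ≈ 457.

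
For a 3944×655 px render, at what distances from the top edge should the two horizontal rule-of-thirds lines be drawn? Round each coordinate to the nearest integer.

218 px and 437 px

655 / 3 = 218.33, so the horizontal lines sit at one and two thirds of 655.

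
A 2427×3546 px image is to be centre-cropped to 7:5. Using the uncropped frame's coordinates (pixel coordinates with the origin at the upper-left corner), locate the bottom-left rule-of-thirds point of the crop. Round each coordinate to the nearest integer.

x = 809 px, y = 2062 px

2427/3546 < 7/5, so the 7:5 crop keeps the full width 2427 and trims height to 2427 × 5/7 = 1733.57 px.
Top offset = (3546 − 1733.57)/2 = 906.21 px; left offset = 0.
Bottom-left is one-third across and two-thirds down within the crop:
x = 0.00 + 1 × 2427.00/3 ≈ 809; y = 906.21 + 2 × 1733.57/3 ≈ 2062.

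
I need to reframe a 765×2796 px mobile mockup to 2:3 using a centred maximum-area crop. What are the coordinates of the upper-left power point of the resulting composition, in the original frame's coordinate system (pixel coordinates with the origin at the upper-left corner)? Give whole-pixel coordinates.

765/2796 < 2/3, so the 2:3 crop keeps the full width 765 and trims height to 765 × 3/2 = 1147.50 px.
Top offset = (2796 − 1147.50)/2 = 824.25 px; left offset = 0.
Upper-left is one-third across and one-third down within the crop:
x = 0.00 + 1 × 765.00/3 ≈ 255; y = 824.25 + 1 × 1147.50/3 ≈ 1207.

(255, 1207)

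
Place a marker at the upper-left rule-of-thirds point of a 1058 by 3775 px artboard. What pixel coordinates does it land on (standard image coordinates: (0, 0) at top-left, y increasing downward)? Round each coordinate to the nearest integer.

The upper-left point sits one-third of the way across and one-third of the way down.
x = 1 × 1058/3 ≈ 353; y = 1 × 3775/3 ≈ 1258.

x = 353 px, y = 1258 px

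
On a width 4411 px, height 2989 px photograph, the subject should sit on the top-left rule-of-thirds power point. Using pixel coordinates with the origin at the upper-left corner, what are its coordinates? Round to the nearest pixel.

The top-left point sits one-third of the way across and one-third of the way down.
x = 1 × 4411/3 ≈ 1470; y = 1 × 2989/3 ≈ 996.

x = 1470 px, y = 996 px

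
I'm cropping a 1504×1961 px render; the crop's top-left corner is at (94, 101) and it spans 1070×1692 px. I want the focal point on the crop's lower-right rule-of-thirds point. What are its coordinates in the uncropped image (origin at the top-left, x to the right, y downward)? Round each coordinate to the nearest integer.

x = 807 px, y = 1229 px

One third of the crop width 1070 is 356.67 px.
One third of the crop height 1692 is 564.00 px.
The lower-right point is two-thirds across and two-thirds down within the crop:
x = 94 + 2 × 356.67 ≈ 807; y = 101 + 2 × 564.00 ≈ 1229.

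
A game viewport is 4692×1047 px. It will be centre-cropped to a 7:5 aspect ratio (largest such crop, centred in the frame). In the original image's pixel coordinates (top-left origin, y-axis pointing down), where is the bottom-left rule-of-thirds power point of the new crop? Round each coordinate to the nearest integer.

(2102, 698)

4692/1047 > 7/5, so the 7:5 crop keeps the full height 1047 and trims width to 1047 × 7/5 = 1465.80 px.
Left offset = (4692 − 1465.80)/2 = 1613.10 px; top offset = 0.
Bottom-left is one-third across and two-thirds down within the crop:
x = 1613.10 + 1 × 1465.80/3 ≈ 2102; y = 0.00 + 2 × 1047.00/3 ≈ 698.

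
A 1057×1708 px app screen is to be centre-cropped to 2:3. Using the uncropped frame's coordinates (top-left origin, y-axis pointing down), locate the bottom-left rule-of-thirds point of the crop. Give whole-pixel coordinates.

x = 352 px, y = 1118 px

1057/1708 < 2/3, so the 2:3 crop keeps the full width 1057 and trims height to 1057 × 3/2 = 1585.50 px.
Top offset = (1708 − 1585.50)/2 = 61.25 px; left offset = 0.
Bottom-left is one-third across and two-thirds down within the crop:
x = 0.00 + 1 × 1057.00/3 ≈ 352; y = 61.25 + 2 × 1585.50/3 ≈ 1118.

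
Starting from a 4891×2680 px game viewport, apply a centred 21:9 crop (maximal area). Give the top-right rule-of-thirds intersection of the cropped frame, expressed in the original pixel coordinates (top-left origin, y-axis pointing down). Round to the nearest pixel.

(3261, 991)

4891/2680 < 21/9, so the 21:9 crop keeps the full width 4891 and trims height to 4891 × 9/21 = 2096.14 px.
Top offset = (2680 − 2096.14)/2 = 291.93 px; left offset = 0.
Top-right is two-thirds across and one-third down within the crop:
x = 0.00 + 2 × 4891.00/3 ≈ 3261; y = 291.93 + 1 × 2096.14/3 ≈ 991.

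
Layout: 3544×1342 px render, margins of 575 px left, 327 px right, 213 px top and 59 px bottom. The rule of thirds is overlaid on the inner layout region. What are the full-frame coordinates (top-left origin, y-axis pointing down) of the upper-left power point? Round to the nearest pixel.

Content width = 3544 − 575 − 327 = 2642 px; content height = 1342 − 213 − 59 = 1070 px.
Upper-left is one-third across and one-third down within the inner layout region.
x = 575 + 1 × 2642/3 = 575 + 880.67 ≈ 1456
y = 213 + 1 × 1070/3 = 213 + 356.67 ≈ 570

(1456, 570)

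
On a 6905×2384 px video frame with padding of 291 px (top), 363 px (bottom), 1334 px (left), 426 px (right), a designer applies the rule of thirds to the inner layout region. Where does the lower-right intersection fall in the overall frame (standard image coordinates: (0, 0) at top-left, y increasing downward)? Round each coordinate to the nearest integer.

Content width = 6905 − 1334 − 426 = 5145 px; content height = 2384 − 291 − 363 = 1730 px.
Lower-right is two-thirds across and two-thirds down within the inner layout region.
x = 1334 + 2 × 5145/3 = 1334 + 3430.00 ≈ 4764
y = 291 + 2 × 1730/3 = 291 + 1153.33 ≈ 1444

(4764, 1444)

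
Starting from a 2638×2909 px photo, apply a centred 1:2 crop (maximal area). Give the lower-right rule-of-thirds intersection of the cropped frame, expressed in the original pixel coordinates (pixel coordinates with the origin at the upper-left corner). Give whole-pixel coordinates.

(1561, 1939)

2638/2909 > 1/2, so the 1:2 crop keeps the full height 2909 and trims width to 2909 × 1/2 = 1454.50 px.
Left offset = (2638 − 1454.50)/2 = 591.75 px; top offset = 0.
Lower-right is two-thirds across and two-thirds down within the crop:
x = 591.75 + 2 × 1454.50/3 ≈ 1561; y = 0.00 + 2 × 2909.00/3 ≈ 1939.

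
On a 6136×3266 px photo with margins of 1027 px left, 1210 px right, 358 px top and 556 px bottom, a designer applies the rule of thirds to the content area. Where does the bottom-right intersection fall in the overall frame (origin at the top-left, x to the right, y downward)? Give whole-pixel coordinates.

x = 3626 px, y = 1926 px

Content width = 6136 − 1027 − 1210 = 3899 px; content height = 3266 − 358 − 556 = 2352 px.
Bottom-right is two-thirds across and two-thirds down within the content area.
x = 1027 + 2 × 3899/3 = 1027 + 2599.33 ≈ 3626
y = 358 + 2 × 2352/3 = 358 + 1568.00 ≈ 1926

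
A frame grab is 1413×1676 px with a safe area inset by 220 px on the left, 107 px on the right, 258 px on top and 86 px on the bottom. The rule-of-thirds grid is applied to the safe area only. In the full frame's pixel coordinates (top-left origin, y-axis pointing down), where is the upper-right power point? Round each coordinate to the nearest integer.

Content width = 1413 − 220 − 107 = 1086 px; content height = 1676 − 258 − 86 = 1332 px.
Upper-right is two-thirds across and one-third down within the safe area.
x = 220 + 2 × 1086/3 = 220 + 724.00 ≈ 944
y = 258 + 1 × 1332/3 = 258 + 444.00 ≈ 702

x = 944 px, y = 702 px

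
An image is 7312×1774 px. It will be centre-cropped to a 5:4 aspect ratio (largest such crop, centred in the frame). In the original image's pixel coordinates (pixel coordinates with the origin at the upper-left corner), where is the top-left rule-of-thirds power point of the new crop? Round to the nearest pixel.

7312/1774 > 5/4, so the 5:4 crop keeps the full height 1774 and trims width to 1774 × 5/4 = 2217.50 px.
Left offset = (7312 − 2217.50)/2 = 2547.25 px; top offset = 0.
Top-left is one-third across and one-third down within the crop:
x = 2547.25 + 1 × 2217.50/3 ≈ 3286; y = 0.00 + 1 × 1774.00/3 ≈ 591.

x = 3286 px, y = 591 px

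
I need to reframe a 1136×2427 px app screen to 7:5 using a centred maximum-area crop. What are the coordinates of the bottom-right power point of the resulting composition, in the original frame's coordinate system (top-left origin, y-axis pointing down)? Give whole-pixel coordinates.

1136/2427 < 7/5, so the 7:5 crop keeps the full width 1136 and trims height to 1136 × 5/7 = 811.43 px.
Top offset = (2427 − 811.43)/2 = 807.79 px; left offset = 0.
Bottom-right is two-thirds across and two-thirds down within the crop:
x = 0.00 + 2 × 1136.00/3 ≈ 757; y = 807.79 + 2 × 811.43/3 ≈ 1349.

(757, 1349)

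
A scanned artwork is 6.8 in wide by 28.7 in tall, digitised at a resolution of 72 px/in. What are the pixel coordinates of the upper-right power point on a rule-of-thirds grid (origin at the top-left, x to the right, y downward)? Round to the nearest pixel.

x = 326 px, y = 689 px

In pixels the canvas is 6.8 × 72 = 489.6 wide and 28.7 × 72 = 2066.4 tall.
The upper-right point is two-thirds across and one-third down:
x = 2 × 489.6/3 ≈ 326; y = 1 × 2066.4/3 ≈ 689.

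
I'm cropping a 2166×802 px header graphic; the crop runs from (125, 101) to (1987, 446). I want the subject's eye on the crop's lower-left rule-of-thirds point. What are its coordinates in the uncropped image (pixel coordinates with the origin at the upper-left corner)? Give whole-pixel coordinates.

Crop width = 1987 − 125 = 1862 px; one third is 620.67 px.
Crop height = 446 − 101 = 345 px; one third is 115.00 px.
The lower-left point is one-third across and two-thirds down within the crop:
x = 125 + 1 × 620.67 ≈ 746; y = 101 + 2 × 115.00 ≈ 331.

x = 746 px, y = 331 px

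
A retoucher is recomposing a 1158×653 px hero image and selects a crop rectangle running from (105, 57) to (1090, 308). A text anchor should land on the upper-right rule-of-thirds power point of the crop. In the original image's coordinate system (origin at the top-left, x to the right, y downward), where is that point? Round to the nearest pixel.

x = 762 px, y = 141 px

Crop width = 1090 − 105 = 985 px; one third is 328.33 px.
Crop height = 308 − 57 = 251 px; one third is 83.67 px.
The upper-right point is two-thirds across and one-third down within the crop:
x = 105 + 2 × 328.33 ≈ 762; y = 57 + 1 × 83.67 ≈ 141.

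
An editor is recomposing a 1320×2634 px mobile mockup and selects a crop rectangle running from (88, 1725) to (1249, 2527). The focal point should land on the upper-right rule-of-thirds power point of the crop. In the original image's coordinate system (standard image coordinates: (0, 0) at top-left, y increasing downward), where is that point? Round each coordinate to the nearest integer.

Crop width = 1249 − 88 = 1161 px; one third is 387.00 px.
Crop height = 2527 − 1725 = 802 px; one third is 267.33 px.
The upper-right point is two-thirds across and one-third down within the crop:
x = 88 + 2 × 387.00 ≈ 862; y = 1725 + 1 × 267.33 ≈ 1992.

x = 862 px, y = 1992 px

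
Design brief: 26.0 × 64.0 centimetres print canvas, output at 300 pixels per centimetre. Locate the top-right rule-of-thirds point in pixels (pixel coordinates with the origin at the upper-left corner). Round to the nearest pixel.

In pixels the canvas is 26.0 × 300 = 7800 wide and 64.0 × 300 = 19200 tall.
The top-right point is two-thirds across and one-third down:
x = 2 × 7800/3 ≈ 5200; y = 1 × 19200/3 ≈ 6400.

(5200, 6400)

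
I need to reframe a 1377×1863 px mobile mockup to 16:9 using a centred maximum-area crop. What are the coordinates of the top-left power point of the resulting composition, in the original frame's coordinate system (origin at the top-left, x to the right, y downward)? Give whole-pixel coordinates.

(459, 802)

1377/1863 < 16/9, so the 16:9 crop keeps the full width 1377 and trims height to 1377 × 9/16 = 774.56 px.
Top offset = (1863 − 774.56)/2 = 544.22 px; left offset = 0.
Top-left is one-third across and one-third down within the crop:
x = 0.00 + 1 × 1377.00/3 ≈ 459; y = 544.22 + 1 × 774.56/3 ≈ 802.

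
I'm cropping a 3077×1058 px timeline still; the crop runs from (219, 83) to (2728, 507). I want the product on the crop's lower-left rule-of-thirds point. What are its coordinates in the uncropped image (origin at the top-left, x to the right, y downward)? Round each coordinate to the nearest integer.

x = 1055 px, y = 366 px

Crop width = 2728 − 219 = 2509 px; one third is 836.33 px.
Crop height = 507 − 83 = 424 px; one third is 141.33 px.
The lower-left point is one-third across and two-thirds down within the crop:
x = 219 + 1 × 836.33 ≈ 1055; y = 83 + 2 × 141.33 ≈ 366.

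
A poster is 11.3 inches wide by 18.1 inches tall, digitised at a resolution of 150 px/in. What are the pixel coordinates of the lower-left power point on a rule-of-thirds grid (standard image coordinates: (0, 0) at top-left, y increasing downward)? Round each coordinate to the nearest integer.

In pixels the canvas is 11.3 × 150 = 1695 wide and 18.1 × 150 = 2715 tall.
The lower-left point is one-third across and two-thirds down:
x = 1 × 1695/3 ≈ 565; y = 2 × 2715/3 ≈ 1810.

(565, 1810)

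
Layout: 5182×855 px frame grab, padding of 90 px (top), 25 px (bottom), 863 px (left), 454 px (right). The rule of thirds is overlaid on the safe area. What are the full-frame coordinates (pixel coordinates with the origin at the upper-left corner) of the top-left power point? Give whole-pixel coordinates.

x = 2151 px, y = 337 px

Content width = 5182 − 863 − 454 = 3865 px; content height = 855 − 90 − 25 = 740 px.
Top-left is one-third across and one-third down within the safe area.
x = 863 + 1 × 3865/3 = 863 + 1288.33 ≈ 2151
y = 90 + 1 × 740/3 = 90 + 246.67 ≈ 337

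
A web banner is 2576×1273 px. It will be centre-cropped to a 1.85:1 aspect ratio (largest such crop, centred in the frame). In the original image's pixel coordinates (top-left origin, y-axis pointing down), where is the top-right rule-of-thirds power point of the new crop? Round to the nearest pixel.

x = 1681 px, y = 424 px

2576/1273 > 1.85/1, so the 1.85:1 crop keeps the full height 1273 and trims width to 1273 × 1.85/1 = 2355.05 px.
Left offset = (2576 − 2355.05)/2 = 110.47 px; top offset = 0.
Top-right is two-thirds across and one-third down within the crop:
x = 110.47 + 2 × 2355.05/3 ≈ 1681; y = 0.00 + 1 × 1273.00/3 ≈ 424.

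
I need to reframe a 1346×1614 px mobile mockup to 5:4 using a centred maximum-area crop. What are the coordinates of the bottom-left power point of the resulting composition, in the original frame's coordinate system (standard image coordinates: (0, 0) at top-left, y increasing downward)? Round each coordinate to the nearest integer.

x = 449 px, y = 986 px

1346/1614 < 5/4, so the 5:4 crop keeps the full width 1346 and trims height to 1346 × 4/5 = 1076.80 px.
Top offset = (1614 − 1076.80)/2 = 268.60 px; left offset = 0.
Bottom-left is one-third across and two-thirds down within the crop:
x = 0.00 + 1 × 1346.00/3 ≈ 449; y = 268.60 + 2 × 1076.80/3 ≈ 986.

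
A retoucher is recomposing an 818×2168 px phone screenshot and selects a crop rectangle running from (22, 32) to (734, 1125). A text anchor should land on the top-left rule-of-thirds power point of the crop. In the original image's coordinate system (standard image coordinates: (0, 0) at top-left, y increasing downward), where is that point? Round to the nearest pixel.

Crop width = 734 − 22 = 712 px; one third is 237.33 px.
Crop height = 1125 − 32 = 1093 px; one third is 364.33 px.
The top-left point is one-third across and one-third down within the crop:
x = 22 + 1 × 237.33 ≈ 259; y = 32 + 1 × 364.33 ≈ 396.

(259, 396)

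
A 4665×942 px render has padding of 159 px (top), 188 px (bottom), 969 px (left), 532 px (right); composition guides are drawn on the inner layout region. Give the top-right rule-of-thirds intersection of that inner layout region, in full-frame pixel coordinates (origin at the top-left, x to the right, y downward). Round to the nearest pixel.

Content width = 4665 − 969 − 532 = 3164 px; content height = 942 − 159 − 188 = 595 px.
Top-right is two-thirds across and one-third down within the inner layout region.
x = 969 + 2 × 3164/3 = 969 + 2109.33 ≈ 3078
y = 159 + 1 × 595/3 = 159 + 198.33 ≈ 357

x = 3078 px, y = 357 px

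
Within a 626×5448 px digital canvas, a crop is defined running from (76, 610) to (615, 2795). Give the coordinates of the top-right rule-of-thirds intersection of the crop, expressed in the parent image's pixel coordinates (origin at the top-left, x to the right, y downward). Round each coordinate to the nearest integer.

x = 435 px, y = 1338 px

Crop width = 615 − 76 = 539 px; one third is 179.67 px.
Crop height = 2795 − 610 = 2185 px; one third is 728.33 px.
The top-right point is two-thirds across and one-third down within the crop:
x = 76 + 2 × 179.67 ≈ 435; y = 610 + 1 × 728.33 ≈ 1338.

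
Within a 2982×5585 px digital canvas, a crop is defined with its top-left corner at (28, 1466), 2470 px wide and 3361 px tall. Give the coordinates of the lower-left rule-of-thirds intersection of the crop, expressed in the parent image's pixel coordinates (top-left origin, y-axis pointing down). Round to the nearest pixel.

x = 851 px, y = 3707 px

One third of the crop width 2470 is 823.33 px.
One third of the crop height 3361 is 1120.33 px.
The lower-left point is one-third across and two-thirds down within the crop:
x = 28 + 1 × 823.33 ≈ 851; y = 1466 + 2 × 1120.33 ≈ 3707.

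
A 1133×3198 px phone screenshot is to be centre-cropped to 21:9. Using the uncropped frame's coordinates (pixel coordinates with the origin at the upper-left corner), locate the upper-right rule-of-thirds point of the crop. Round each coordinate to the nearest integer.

1133/3198 < 21/9, so the 21:9 crop keeps the full width 1133 and trims height to 1133 × 9/21 = 485.57 px.
Top offset = (3198 − 485.57)/2 = 1356.21 px; left offset = 0.
Upper-right is two-thirds across and one-third down within the crop:
x = 0.00 + 2 × 1133.00/3 ≈ 755; y = 1356.21 + 1 × 485.57/3 ≈ 1518.

x = 755 px, y = 1518 px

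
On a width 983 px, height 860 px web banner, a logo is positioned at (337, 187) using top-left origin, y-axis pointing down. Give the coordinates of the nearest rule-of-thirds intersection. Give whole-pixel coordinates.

x = 328 px, y = 287 px

Third lines: x ∈ {328, 655}, y ∈ {287, 573}.
337 is closer to x = 328; 187 is closer to y = 287.
So the nearest intersection is the upper-left power point.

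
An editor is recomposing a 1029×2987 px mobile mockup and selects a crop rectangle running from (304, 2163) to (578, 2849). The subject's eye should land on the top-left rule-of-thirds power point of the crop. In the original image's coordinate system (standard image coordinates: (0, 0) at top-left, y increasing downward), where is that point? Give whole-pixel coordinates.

Crop width = 578 − 304 = 274 px; one third is 91.33 px.
Crop height = 2849 − 2163 = 686 px; one third is 228.67 px.
The top-left point is one-third across and one-third down within the crop:
x = 304 + 1 × 91.33 ≈ 395; y = 2163 + 1 × 228.67 ≈ 2392.

x = 395 px, y = 2392 px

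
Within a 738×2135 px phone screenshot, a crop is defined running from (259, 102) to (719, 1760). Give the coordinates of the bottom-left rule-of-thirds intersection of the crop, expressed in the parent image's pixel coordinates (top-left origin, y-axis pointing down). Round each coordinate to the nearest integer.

Crop width = 719 − 259 = 460 px; one third is 153.33 px.
Crop height = 1760 − 102 = 1658 px; one third is 552.67 px.
The bottom-left point is one-third across and two-thirds down within the crop:
x = 259 + 1 × 153.33 ≈ 412; y = 102 + 2 × 552.67 ≈ 1207.

(412, 1207)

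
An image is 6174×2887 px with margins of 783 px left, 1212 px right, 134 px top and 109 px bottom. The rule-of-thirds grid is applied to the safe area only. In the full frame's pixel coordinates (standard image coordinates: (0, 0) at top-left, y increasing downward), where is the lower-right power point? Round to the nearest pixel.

Content width = 6174 − 783 − 1212 = 4179 px; content height = 2887 − 134 − 109 = 2644 px.
Lower-right is two-thirds across and two-thirds down within the safe area.
x = 783 + 2 × 4179/3 = 783 + 2786.00 ≈ 3569
y = 134 + 2 × 2644/3 = 134 + 1762.67 ≈ 1897

(3569, 1897)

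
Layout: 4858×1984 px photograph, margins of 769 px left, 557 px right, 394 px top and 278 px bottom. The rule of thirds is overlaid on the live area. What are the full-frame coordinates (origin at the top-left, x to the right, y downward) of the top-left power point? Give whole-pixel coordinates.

x = 1946 px, y = 831 px

Content width = 4858 − 769 − 557 = 3532 px; content height = 1984 − 394 − 278 = 1312 px.
Top-left is one-third across and one-third down within the live area.
x = 769 + 1 × 3532/3 = 769 + 1177.33 ≈ 1946
y = 394 + 1 × 1312/3 = 394 + 437.33 ≈ 831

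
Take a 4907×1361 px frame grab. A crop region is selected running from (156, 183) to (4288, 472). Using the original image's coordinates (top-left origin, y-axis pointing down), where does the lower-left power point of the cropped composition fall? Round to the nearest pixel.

Crop width = 4288 − 156 = 4132 px; one third is 1377.33 px.
Crop height = 472 − 183 = 289 px; one third is 96.33 px.
The lower-left point is one-third across and two-thirds down within the crop:
x = 156 + 1 × 1377.33 ≈ 1533; y = 183 + 2 × 96.33 ≈ 376.

x = 1533 px, y = 376 px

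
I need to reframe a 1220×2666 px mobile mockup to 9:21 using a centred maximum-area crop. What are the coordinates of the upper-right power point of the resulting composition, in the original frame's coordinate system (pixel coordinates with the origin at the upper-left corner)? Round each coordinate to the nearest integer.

1220/2666 > 9/21, so the 9:21 crop keeps the full height 2666 and trims width to 2666 × 9/21 = 1142.57 px.
Left offset = (1220 − 1142.57)/2 = 38.71 px; top offset = 0.
Upper-right is two-thirds across and one-third down within the crop:
x = 38.71 + 2 × 1142.57/3 ≈ 800; y = 0.00 + 1 × 2666.00/3 ≈ 889.

x = 800 px, y = 889 px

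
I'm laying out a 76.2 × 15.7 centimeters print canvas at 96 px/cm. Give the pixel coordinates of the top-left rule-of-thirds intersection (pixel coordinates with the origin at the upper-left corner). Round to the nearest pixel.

In pixels the canvas is 76.2 × 96 = 7315.2 wide and 15.7 × 96 = 1507.2 tall.
The top-left point is one-third across and one-third down:
x = 1 × 7315.2/3 ≈ 2438; y = 1 × 1507.2/3 ≈ 502.

(2438, 502)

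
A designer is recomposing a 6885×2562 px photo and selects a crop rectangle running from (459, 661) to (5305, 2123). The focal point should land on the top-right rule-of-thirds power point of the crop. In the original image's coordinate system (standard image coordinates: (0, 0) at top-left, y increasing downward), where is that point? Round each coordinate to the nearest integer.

(3690, 1148)

Crop width = 5305 − 459 = 4846 px; one third is 1615.33 px.
Crop height = 2123 − 661 = 1462 px; one third is 487.33 px.
The top-right point is two-thirds across and one-third down within the crop:
x = 459 + 2 × 1615.33 ≈ 3690; y = 661 + 1 × 487.33 ≈ 1148.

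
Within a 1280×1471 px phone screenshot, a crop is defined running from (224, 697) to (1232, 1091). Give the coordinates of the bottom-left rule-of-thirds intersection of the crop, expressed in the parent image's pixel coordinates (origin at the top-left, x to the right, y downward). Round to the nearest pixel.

x = 560 px, y = 960 px

Crop width = 1232 − 224 = 1008 px; one third is 336.00 px.
Crop height = 1091 − 697 = 394 px; one third is 131.33 px.
The bottom-left point is one-third across and two-thirds down within the crop:
x = 224 + 1 × 336.00 ≈ 560; y = 697 + 2 × 131.33 ≈ 960.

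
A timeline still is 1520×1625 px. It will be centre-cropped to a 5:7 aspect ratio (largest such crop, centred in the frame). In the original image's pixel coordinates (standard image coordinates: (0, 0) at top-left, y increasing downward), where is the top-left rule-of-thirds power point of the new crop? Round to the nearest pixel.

1520/1625 > 5/7, so the 5:7 crop keeps the full height 1625 and trims width to 1625 × 5/7 = 1160.71 px.
Left offset = (1520 − 1160.71)/2 = 179.64 px; top offset = 0.
Top-left is one-third across and one-third down within the crop:
x = 179.64 + 1 × 1160.71/3 ≈ 567; y = 0.00 + 1 × 1625.00/3 ≈ 542.

x = 567 px, y = 542 px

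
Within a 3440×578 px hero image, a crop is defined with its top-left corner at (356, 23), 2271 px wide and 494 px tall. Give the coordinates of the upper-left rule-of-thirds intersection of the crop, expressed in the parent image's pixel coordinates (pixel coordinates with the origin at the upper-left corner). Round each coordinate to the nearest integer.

One third of the crop width 2271 is 757.00 px.
One third of the crop height 494 is 164.67 px.
The upper-left point is one-third across and one-third down within the crop:
x = 356 + 1 × 757.00 ≈ 1113; y = 23 + 1 × 164.67 ≈ 188.

(1113, 188)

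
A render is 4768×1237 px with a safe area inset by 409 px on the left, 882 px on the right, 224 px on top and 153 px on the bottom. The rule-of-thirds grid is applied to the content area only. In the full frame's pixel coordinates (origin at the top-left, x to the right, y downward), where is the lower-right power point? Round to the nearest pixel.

Content width = 4768 − 409 − 882 = 3477 px; content height = 1237 − 224 − 153 = 860 px.
Lower-right is two-thirds across and two-thirds down within the content area.
x = 409 + 2 × 3477/3 = 409 + 2318.00 ≈ 2727
y = 224 + 2 × 860/3 = 224 + 573.33 ≈ 797

x = 2727 px, y = 797 px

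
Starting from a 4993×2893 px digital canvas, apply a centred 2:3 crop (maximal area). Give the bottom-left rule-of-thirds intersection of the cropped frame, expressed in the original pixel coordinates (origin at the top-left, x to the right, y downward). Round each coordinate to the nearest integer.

4993/2893 > 2/3, so the 2:3 crop keeps the full height 2893 and trims width to 2893 × 2/3 = 1928.67 px.
Left offset = (4993 − 1928.67)/2 = 1532.17 px; top offset = 0.
Bottom-left is one-third across and two-thirds down within the crop:
x = 1532.17 + 1 × 1928.67/3 ≈ 2175; y = 0.00 + 2 × 2893.00/3 ≈ 1929.

(2175, 1929)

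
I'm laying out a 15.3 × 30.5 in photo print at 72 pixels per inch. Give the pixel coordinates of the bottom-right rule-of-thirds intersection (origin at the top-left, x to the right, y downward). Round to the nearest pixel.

In pixels the canvas is 15.3 × 72 = 1101.6 wide and 30.5 × 72 = 2196 tall.
The bottom-right point is two-thirds across and two-thirds down:
x = 2 × 1101.6/3 ≈ 734; y = 2 × 2196/3 ≈ 1464.

(734, 1464)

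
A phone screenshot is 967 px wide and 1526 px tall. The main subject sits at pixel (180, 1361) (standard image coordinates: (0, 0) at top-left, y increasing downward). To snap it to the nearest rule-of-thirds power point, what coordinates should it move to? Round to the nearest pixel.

Third lines: x ∈ {322, 645}, y ∈ {509, 1017}.
180 is closer to x = 322; 1361 is closer to y = 1017.
So the nearest intersection is the lower-left power point.

x = 322 px, y = 1017 px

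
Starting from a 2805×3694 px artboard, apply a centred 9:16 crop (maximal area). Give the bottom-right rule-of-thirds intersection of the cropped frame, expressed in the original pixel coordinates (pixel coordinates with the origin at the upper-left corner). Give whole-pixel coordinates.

(1749, 2463)

2805/3694 > 9/16, so the 9:16 crop keeps the full height 3694 and trims width to 3694 × 9/16 = 2077.88 px.
Left offset = (2805 − 2077.88)/2 = 363.56 px; top offset = 0.
Bottom-right is two-thirds across and two-thirds down within the crop:
x = 363.56 + 2 × 2077.88/3 ≈ 1749; y = 0.00 + 2 × 3694.00/3 ≈ 2463.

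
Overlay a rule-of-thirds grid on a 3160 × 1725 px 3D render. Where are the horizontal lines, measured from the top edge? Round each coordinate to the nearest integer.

y = 575 px and y = 1150 px

1725 / 3 = 575, so the horizontal lines sit at one and two thirds of 1725.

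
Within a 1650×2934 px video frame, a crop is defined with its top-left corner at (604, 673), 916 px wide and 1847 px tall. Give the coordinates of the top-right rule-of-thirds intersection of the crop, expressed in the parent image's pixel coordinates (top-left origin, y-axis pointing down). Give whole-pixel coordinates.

One third of the crop width 916 is 305.33 px.
One third of the crop height 1847 is 615.67 px.
The top-right point is two-thirds across and one-third down within the crop:
x = 604 + 2 × 305.33 ≈ 1215; y = 673 + 1 × 615.67 ≈ 1289.

x = 1215 px, y = 1289 px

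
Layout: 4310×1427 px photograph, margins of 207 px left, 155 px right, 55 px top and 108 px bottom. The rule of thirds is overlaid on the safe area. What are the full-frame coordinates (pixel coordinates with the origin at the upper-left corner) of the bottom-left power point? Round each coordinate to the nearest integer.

x = 1523 px, y = 898 px

Content width = 4310 − 207 − 155 = 3948 px; content height = 1427 − 55 − 108 = 1264 px.
Bottom-left is one-third across and two-thirds down within the safe area.
x = 207 + 1 × 3948/3 = 207 + 1316.00 ≈ 1523
y = 55 + 2 × 1264/3 = 55 + 842.67 ≈ 898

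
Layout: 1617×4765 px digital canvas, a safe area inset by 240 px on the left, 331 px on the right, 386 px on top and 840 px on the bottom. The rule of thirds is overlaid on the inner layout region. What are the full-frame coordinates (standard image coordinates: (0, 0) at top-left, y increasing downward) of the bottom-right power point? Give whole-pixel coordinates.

Content width = 1617 − 240 − 331 = 1046 px; content height = 4765 − 386 − 840 = 3539 px.
Bottom-right is two-thirds across and two-thirds down within the inner layout region.
x = 240 + 2 × 1046/3 = 240 + 697.33 ≈ 937
y = 386 + 2 × 3539/3 = 386 + 2359.33 ≈ 2745

x = 937 px, y = 2745 px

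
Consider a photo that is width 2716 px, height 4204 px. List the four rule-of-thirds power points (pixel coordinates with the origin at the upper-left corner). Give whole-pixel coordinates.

(905, 1401), (1811, 1401), (905, 2803), (1811, 2803)

One third of 2716 is 905.33; one third of 4204 is 1401.33.
Vertical third lines at x = 905 and x = 1811; horizontal third lines at y = 1401 and y = 2803.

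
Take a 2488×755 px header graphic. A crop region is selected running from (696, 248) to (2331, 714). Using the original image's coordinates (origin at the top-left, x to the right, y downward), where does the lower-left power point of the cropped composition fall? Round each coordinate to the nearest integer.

(1241, 559)

Crop width = 2331 − 696 = 1635 px; one third is 545.00 px.
Crop height = 714 − 248 = 466 px; one third is 155.33 px.
The lower-left point is one-third across and two-thirds down within the crop:
x = 696 + 1 × 545.00 ≈ 1241; y = 248 + 2 × 155.33 ≈ 559.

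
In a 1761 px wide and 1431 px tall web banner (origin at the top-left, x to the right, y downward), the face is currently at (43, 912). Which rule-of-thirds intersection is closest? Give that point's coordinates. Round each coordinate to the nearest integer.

Third lines: x ∈ {587, 1174}, y ∈ {477, 954}.
43 is closer to x = 587; 912 is closer to y = 954.
So the nearest intersection is the lower-left power point.

(587, 954)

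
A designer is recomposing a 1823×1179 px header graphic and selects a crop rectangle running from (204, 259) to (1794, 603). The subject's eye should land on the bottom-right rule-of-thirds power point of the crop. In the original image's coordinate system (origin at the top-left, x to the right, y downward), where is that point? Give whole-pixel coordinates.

Crop width = 1794 − 204 = 1590 px; one third is 530.00 px.
Crop height = 603 − 259 = 344 px; one third is 114.67 px.
The bottom-right point is two-thirds across and two-thirds down within the crop:
x = 204 + 2 × 530.00 ≈ 1264; y = 259 + 2 × 114.67 ≈ 488.

(1264, 488)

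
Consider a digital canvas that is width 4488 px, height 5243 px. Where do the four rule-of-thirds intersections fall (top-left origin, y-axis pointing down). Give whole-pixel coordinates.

(1496, 1748), (2992, 1748), (1496, 3495), (2992, 3495)

One third of 4488 is 1496; one third of 5243 is 1747.67.
Vertical third lines at x = 1496 and x = 2992; horizontal third lines at y = 1748 and y = 3495.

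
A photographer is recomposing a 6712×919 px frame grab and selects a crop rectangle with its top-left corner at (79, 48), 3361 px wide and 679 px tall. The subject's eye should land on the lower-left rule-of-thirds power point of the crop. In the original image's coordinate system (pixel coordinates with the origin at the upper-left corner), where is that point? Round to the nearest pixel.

One third of the crop width 3361 is 1120.33 px.
One third of the crop height 679 is 226.33 px.
The lower-left point is one-third across and two-thirds down within the crop:
x = 79 + 1 × 1120.33 ≈ 1199; y = 48 + 2 × 226.33 ≈ 501.

(1199, 501)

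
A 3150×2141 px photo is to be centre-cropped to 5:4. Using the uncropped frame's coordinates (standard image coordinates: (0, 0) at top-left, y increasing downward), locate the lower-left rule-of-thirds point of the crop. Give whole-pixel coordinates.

(1129, 1427)

3150/2141 > 5/4, so the 5:4 crop keeps the full height 2141 and trims width to 2141 × 5/4 = 2676.25 px.
Left offset = (3150 − 2676.25)/2 = 236.88 px; top offset = 0.
Lower-left is one-third across and two-thirds down within the crop:
x = 236.88 + 1 × 2676.25/3 ≈ 1129; y = 0.00 + 2 × 2141.00/3 ≈ 1427.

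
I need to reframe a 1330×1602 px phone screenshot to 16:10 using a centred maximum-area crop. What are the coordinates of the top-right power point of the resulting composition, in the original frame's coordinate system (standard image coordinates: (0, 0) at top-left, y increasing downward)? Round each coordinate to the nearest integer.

x = 887 px, y = 662 px

1330/1602 < 16/10, so the 16:10 crop keeps the full width 1330 and trims height to 1330 × 10/16 = 831.25 px.
Top offset = (1602 − 831.25)/2 = 385.38 px; left offset = 0.
Top-right is two-thirds across and one-third down within the crop:
x = 0.00 + 2 × 1330.00/3 ≈ 887; y = 385.38 + 1 × 831.25/3 ≈ 662.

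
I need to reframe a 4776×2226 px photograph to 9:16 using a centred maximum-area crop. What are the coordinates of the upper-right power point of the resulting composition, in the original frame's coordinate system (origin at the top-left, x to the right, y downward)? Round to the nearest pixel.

4776/2226 > 9/16, so the 9:16 crop keeps the full height 2226 and trims width to 2226 × 9/16 = 1252.12 px.
Left offset = (4776 − 1252.12)/2 = 1761.94 px; top offset = 0.
Upper-right is two-thirds across and one-third down within the crop:
x = 1761.94 + 2 × 1252.12/3 ≈ 2597; y = 0.00 + 1 × 2226.00/3 ≈ 742.

(2597, 742)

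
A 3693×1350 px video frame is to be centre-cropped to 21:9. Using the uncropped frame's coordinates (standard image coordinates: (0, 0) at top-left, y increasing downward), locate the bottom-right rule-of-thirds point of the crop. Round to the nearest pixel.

3693/1350 > 21/9, so the 21:9 crop keeps the full height 1350 and trims width to 1350 × 21/9 = 3150.00 px.
Left offset = (3693 − 3150.00)/2 = 271.50 px; top offset = 0.
Bottom-right is two-thirds across and two-thirds down within the crop:
x = 271.50 + 2 × 3150.00/3 ≈ 2372; y = 0.00 + 2 × 1350.00/3 ≈ 900.

x = 2372 px, y = 900 px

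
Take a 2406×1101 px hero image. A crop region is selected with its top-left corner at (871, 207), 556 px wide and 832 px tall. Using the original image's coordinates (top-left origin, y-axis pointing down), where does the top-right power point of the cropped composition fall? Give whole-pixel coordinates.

(1242, 484)

One third of the crop width 556 is 185.33 px.
One third of the crop height 832 is 277.33 px.
The top-right point is two-thirds across and one-third down within the crop:
x = 871 + 2 × 185.33 ≈ 1242; y = 207 + 1 × 277.33 ≈ 484.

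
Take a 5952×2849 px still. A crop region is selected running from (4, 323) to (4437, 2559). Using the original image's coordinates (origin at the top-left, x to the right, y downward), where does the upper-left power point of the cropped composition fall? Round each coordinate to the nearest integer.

Crop width = 4437 − 4 = 4433 px; one third is 1477.67 px.
Crop height = 2559 − 323 = 2236 px; one third is 745.33 px.
The upper-left point is one-third across and one-third down within the crop:
x = 4 + 1 × 1477.67 ≈ 1482; y = 323 + 1 × 745.33 ≈ 1068.

x = 1482 px, y = 1068 px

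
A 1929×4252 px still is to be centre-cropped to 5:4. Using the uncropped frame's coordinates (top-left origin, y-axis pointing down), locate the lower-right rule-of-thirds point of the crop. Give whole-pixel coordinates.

(1286, 2383)

1929/4252 < 5/4, so the 5:4 crop keeps the full width 1929 and trims height to 1929 × 4/5 = 1543.20 px.
Top offset = (4252 − 1543.20)/2 = 1354.40 px; left offset = 0.
Lower-right is two-thirds across and two-thirds down within the crop:
x = 0.00 + 2 × 1929.00/3 ≈ 1286; y = 1354.40 + 2 × 1543.20/3 ≈ 2383.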